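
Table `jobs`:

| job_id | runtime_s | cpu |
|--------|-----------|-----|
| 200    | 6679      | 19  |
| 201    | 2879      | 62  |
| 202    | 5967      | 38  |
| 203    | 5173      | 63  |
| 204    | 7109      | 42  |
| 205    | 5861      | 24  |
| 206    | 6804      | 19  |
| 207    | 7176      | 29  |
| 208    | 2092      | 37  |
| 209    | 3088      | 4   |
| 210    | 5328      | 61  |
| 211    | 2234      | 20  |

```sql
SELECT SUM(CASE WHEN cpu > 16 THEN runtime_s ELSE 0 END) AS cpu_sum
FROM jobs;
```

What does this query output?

job_id=200: ✓ → 6679
job_id=201: ✓ → 2879
job_id=202: ✓ → 5967
job_id=203: ✓ → 5173
job_id=204: ✓ → 7109
job_id=205: ✓ → 5861
job_id=206: ✓ → 6804
job_id=207: ✓ → 7176
job_id=208: ✓ → 2092
job_id=209: ✗
job_id=210: ✓ → 5328
job_id=211: ✓ → 2234
cpu_sum = 6679 + 2879 + 5967 + 5173 + 7109 + 5861 + 6804 + 7176 + 2092 + 5328 + 2234 = 57302

57302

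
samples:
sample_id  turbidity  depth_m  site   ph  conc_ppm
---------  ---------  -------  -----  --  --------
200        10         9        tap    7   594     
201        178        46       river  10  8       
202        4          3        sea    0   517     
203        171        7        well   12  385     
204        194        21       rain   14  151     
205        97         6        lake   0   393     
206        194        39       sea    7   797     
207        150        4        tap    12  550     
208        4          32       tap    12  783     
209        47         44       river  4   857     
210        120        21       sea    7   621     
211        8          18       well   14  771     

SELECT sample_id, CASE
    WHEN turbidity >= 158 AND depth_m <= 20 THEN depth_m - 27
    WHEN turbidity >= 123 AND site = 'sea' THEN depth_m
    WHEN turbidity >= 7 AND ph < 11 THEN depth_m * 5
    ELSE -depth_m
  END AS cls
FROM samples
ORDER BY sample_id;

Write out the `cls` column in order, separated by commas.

sample_id=200: turbidity >= 7 AND ph < 11 → 45
sample_id=201: turbidity >= 7 AND ph < 11 → 230
sample_id=202: ELSE → -3
sample_id=203: turbidity >= 158 AND depth_m <= 20 → -20
sample_id=204: ELSE → -21
sample_id=205: turbidity >= 7 AND ph < 11 → 30
sample_id=206: turbidity >= 123 AND site = 'sea' → 39
sample_id=207: ELSE → -4
sample_id=208: ELSE → -32
sample_id=209: turbidity >= 7 AND ph < 11 → 220
sample_id=210: turbidity >= 7 AND ph < 11 → 105
sample_id=211: ELSE → -18

45, 230, -3, -20, -21, 30, 39, -4, -32, 220, 105, -18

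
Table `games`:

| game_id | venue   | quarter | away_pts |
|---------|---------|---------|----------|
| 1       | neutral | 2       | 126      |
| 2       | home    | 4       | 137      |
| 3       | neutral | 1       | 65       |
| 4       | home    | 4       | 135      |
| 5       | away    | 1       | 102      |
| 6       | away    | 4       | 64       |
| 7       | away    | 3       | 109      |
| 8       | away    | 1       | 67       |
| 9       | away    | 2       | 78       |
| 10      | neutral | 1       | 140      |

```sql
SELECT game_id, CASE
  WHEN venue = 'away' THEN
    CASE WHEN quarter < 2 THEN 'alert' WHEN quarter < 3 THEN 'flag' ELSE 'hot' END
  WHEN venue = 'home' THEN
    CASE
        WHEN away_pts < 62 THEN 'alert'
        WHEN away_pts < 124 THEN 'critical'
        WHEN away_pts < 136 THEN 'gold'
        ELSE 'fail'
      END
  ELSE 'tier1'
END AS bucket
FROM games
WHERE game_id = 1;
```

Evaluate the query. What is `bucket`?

tier1

game_id = 1: venue=neutral, quarter=2, away_pts=126.
venue='neutral' → outer ELSE → tier1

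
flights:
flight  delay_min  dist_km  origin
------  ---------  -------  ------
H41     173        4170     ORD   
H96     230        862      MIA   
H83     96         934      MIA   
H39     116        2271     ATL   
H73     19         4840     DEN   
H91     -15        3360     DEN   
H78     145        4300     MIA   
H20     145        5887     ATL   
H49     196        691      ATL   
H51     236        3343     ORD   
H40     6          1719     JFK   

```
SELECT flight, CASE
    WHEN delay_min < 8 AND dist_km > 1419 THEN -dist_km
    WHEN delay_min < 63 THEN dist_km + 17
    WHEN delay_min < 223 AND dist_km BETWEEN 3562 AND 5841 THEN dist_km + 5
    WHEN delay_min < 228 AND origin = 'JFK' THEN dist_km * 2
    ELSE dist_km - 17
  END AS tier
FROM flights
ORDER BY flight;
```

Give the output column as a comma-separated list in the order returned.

5870, 2254, -1719, 4175, 674, 3326, 4857, 4305, 917, -3360, 845

flight=H20: ELSE → 5870
flight=H39: ELSE → 2254
flight=H40: delay_min < 8 AND dist_km > 1419 → -1719
flight=H41: delay_min < 223 AND dist_km BETWEEN 3562 AND 5841 → 4175
flight=H49: ELSE → 674
flight=H51: ELSE → 3326
flight=H73: delay_min < 63 → 4857
flight=H78: delay_min < 223 AND dist_km BETWEEN 3562 AND 5841 → 4305
flight=H83: ELSE → 917
flight=H91: delay_min < 8 AND dist_km > 1419 → -3360
flight=H96: ELSE → 845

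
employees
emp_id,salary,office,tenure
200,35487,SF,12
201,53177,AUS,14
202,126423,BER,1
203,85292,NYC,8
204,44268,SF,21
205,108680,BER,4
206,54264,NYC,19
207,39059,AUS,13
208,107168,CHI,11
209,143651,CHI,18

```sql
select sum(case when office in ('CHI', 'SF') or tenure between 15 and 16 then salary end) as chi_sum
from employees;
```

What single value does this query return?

emp_id=200: ✓ → 35487
emp_id=201: ✗
emp_id=202: ✗
emp_id=203: ✗
emp_id=204: ✓ → 44268
emp_id=205: ✗
emp_id=206: ✗
emp_id=207: ✗
emp_id=208: ✓ → 107168
emp_id=209: ✓ → 143651
chi_sum = 35487 + 44268 + 107168 + 143651 = 330574

330574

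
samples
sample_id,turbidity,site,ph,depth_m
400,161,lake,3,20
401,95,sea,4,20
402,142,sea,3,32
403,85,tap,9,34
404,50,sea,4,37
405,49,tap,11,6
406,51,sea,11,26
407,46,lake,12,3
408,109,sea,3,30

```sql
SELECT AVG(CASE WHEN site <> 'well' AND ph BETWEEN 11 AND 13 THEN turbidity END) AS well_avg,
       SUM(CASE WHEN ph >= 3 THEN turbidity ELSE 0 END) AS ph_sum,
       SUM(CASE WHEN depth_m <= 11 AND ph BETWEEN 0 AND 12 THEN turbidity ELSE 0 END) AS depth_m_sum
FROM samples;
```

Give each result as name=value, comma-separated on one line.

well_avg=48.6666666667, ph_sum=788, depth_m_sum=95

[well_avg: site <> 'well' AND ph BETWEEN 11 AND 13]
sample_id=400: ✗
sample_id=401: ✗
sample_id=402: ✗
sample_id=403: ✗
sample_id=404: ✗
sample_id=405: ✓ → 49
sample_id=406: ✓ → 51
sample_id=407: ✓ → 46
sample_id=408: ✗
well_avg = (49 + 51 + 46) / 3 = 48.6666666667
—
[ph_sum: ph >= 3]
sample_id=400: ✓ → 161
sample_id=401: ✓ → 95
sample_id=402: ✓ → 142
sample_id=403: ✓ → 85
sample_id=404: ✓ → 50
sample_id=405: ✓ → 49
sample_id=406: ✓ → 51
sample_id=407: ✓ → 46
sample_id=408: ✓ → 109
ph_sum = 161 + 95 + 142 + 85 + 50 + 49 + 51 + 46 + 109 = 788
—
[depth_m_sum: depth_m <= 11 AND ph BETWEEN 0 AND 12]
sample_id=400: ✗
sample_id=401: ✗
sample_id=402: ✗
sample_id=403: ✗
sample_id=404: ✗
sample_id=405: ✓ → 49
sample_id=406: ✗
sample_id=407: ✓ → 46
sample_id=408: ✗
depth_m_sum = 49 + 46 = 95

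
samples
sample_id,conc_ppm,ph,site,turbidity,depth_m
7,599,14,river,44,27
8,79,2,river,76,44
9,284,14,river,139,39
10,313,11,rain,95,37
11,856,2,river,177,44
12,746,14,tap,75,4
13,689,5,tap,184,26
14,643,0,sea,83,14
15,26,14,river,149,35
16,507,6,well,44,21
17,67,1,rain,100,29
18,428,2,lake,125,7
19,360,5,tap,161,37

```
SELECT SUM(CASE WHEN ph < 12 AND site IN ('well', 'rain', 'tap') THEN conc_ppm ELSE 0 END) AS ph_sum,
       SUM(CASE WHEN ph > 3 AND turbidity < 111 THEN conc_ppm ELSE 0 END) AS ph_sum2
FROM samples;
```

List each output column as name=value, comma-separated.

[ph_sum: ph < 12 AND site IN ('well', 'rain', 'tap')]
sample_id=7: ✗
sample_id=8: ✗
sample_id=9: ✗
sample_id=10: ✓ → 313
sample_id=11: ✗
sample_id=12: ✗
sample_id=13: ✓ → 689
sample_id=14: ✗
sample_id=15: ✗
sample_id=16: ✓ → 507
sample_id=17: ✓ → 67
sample_id=18: ✗
sample_id=19: ✓ → 360
ph_sum = 313 + 689 + 507 + 67 + 360 = 1936
—
[ph_sum2: ph > 3 AND turbidity < 111]
sample_id=7: ✓ → 599
sample_id=8: ✗
sample_id=9: ✗
sample_id=10: ✓ → 313
sample_id=11: ✗
sample_id=12: ✓ → 746
sample_id=13: ✗
sample_id=14: ✗
sample_id=15: ✗
sample_id=16: ✓ → 507
sample_id=17: ✗
sample_id=18: ✗
sample_id=19: ✗
ph_sum2 = 599 + 313 + 746 + 507 = 2165

ph_sum=1936, ph_sum2=2165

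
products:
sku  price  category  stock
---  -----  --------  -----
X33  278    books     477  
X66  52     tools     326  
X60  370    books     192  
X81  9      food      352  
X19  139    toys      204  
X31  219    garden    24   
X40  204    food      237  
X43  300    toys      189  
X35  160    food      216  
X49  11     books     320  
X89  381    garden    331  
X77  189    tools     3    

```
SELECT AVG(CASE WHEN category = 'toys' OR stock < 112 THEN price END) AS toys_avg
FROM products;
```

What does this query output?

sku=X33: ✗
sku=X66: ✗
sku=X60: ✗
sku=X81: ✗
sku=X19: ✓ → 139
sku=X31: ✓ → 219
sku=X40: ✗
sku=X43: ✓ → 300
sku=X35: ✗
sku=X49: ✗
sku=X89: ✗
sku=X77: ✓ → 189
toys_avg = (139 + 219 + 300 + 189) / 4 = 211.75

211.75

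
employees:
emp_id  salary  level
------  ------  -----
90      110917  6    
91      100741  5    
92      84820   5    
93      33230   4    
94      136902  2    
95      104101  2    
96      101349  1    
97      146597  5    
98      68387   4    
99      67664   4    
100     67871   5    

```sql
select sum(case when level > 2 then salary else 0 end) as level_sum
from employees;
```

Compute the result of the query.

680227

emp_id=90: ✓ → 110917
emp_id=91: ✓ → 100741
emp_id=92: ✓ → 84820
emp_id=93: ✓ → 33230
emp_id=94: ✗
emp_id=95: ✗
emp_id=96: ✗
emp_id=97: ✓ → 146597
emp_id=98: ✓ → 68387
emp_id=99: ✓ → 67664
emp_id=100: ✓ → 67871
level_sum = 110917 + 100741 + 84820 + 33230 + 146597 + 68387 + 67664 + 67871 = 680227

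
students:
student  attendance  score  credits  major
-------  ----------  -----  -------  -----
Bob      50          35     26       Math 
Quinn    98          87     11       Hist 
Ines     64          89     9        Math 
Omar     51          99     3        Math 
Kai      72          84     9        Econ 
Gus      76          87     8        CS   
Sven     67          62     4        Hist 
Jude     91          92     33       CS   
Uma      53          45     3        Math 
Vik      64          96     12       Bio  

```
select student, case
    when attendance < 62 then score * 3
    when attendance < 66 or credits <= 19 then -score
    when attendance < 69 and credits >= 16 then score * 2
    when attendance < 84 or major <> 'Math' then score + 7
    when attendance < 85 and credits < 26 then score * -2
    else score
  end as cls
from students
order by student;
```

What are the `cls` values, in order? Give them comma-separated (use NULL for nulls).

105, -87, -89, 99, -84, 297, -87, -62, 135, -96

student=Bob: attendance < 62 → 105
student=Gus: attendance < 66 or credits <= 19 → -87
student=Ines: attendance < 66 or credits <= 19 → -89
student=Jude: attendance < 84 or major <> 'Math' → 99
student=Kai: attendance < 66 or credits <= 19 → -84
student=Omar: attendance < 62 → 297
student=Quinn: attendance < 66 or credits <= 19 → -87
student=Sven: attendance < 66 or credits <= 19 → -62
student=Uma: attendance < 62 → 135
student=Vik: attendance < 66 or credits <= 19 → -96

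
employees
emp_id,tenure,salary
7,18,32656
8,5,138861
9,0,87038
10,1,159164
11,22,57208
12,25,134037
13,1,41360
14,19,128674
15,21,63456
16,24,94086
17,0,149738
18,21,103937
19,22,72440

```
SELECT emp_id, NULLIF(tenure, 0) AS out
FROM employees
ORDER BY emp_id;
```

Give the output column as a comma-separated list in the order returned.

emp_id=7: tenure=18 vs 0: differ → 18
emp_id=8: tenure=5 vs 0: differ → 5
emp_id=9: tenure=0 vs 0: equal → NULL
emp_id=10: tenure=1 vs 0: differ → 1
emp_id=11: tenure=22 vs 0: differ → 22
emp_id=12: tenure=25 vs 0: differ → 25
emp_id=13: tenure=1 vs 0: differ → 1
emp_id=14: tenure=19 vs 0: differ → 19
emp_id=15: tenure=21 vs 0: differ → 21
emp_id=16: tenure=24 vs 0: differ → 24
emp_id=17: tenure=0 vs 0: equal → NULL
emp_id=18: tenure=21 vs 0: differ → 21
emp_id=19: tenure=22 vs 0: differ → 22

18, 5, NULL, 1, 22, 25, 1, 19, 21, 24, NULL, 21, 22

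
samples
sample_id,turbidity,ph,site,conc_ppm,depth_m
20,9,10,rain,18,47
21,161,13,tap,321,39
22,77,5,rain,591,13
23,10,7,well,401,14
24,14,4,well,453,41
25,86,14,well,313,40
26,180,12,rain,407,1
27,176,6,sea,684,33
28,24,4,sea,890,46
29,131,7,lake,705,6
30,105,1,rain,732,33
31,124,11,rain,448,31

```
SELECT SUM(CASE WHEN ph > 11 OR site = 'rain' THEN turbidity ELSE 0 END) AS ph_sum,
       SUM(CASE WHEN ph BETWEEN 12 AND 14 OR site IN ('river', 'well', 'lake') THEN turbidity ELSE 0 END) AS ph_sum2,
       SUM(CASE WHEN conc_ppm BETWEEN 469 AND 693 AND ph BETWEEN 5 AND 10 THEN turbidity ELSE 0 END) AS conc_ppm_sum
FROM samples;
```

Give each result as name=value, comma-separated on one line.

ph_sum=742, ph_sum2=582, conc_ppm_sum=253

[ph_sum: ph > 11 OR site = 'rain']
sample_id=20: ✓ → 9
sample_id=21: ✓ → 161
sample_id=22: ✓ → 77
sample_id=23: ✗
sample_id=24: ✗
sample_id=25: ✓ → 86
sample_id=26: ✓ → 180
sample_id=27: ✗
sample_id=28: ✗
sample_id=29: ✗
sample_id=30: ✓ → 105
sample_id=31: ✓ → 124
ph_sum = 9 + 161 + 77 + 86 + 180 + 105 + 124 = 742
—
[ph_sum2: ph BETWEEN 12 AND 14 OR site IN ('river', 'well', 'lake')]
sample_id=20: ✗
sample_id=21: ✓ → 161
sample_id=22: ✗
sample_id=23: ✓ → 10
sample_id=24: ✓ → 14
sample_id=25: ✓ → 86
sample_id=26: ✓ → 180
sample_id=27: ✗
sample_id=28: ✗
sample_id=29: ✓ → 131
sample_id=30: ✗
sample_id=31: ✗
ph_sum2 = 161 + 10 + 14 + 86 + 180 + 131 = 582
—
[conc_ppm_sum: conc_ppm BETWEEN 469 AND 693 AND ph BETWEEN 5 AND 10]
sample_id=20: ✗
sample_id=21: ✗
sample_id=22: ✓ → 77
sample_id=23: ✗
sample_id=24: ✗
sample_id=25: ✗
sample_id=26: ✗
sample_id=27: ✓ → 176
sample_id=28: ✗
sample_id=29: ✗
sample_id=30: ✗
sample_id=31: ✗
conc_ppm_sum = 77 + 176 = 253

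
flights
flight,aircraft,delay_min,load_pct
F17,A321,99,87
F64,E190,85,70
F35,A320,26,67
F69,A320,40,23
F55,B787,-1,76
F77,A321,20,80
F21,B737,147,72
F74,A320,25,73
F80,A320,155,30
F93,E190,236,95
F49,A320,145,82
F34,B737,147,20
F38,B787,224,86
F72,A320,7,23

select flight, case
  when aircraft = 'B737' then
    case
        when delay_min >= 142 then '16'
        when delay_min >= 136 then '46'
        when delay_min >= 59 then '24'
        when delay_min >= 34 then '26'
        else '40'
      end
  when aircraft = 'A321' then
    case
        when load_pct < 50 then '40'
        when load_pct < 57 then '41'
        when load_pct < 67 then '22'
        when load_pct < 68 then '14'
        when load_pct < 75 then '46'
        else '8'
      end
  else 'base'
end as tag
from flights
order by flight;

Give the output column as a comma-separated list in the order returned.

8, 16, 16, base, base, base, base, base, base, base, base, 8, base, base

flight=F17: aircraft='A321' → inner[ELSE] → 8
flight=F21: aircraft='B737' → inner[delay_min >= 142] → 16
flight=F34: aircraft='B737' → inner[delay_min >= 142] → 16
flight=F35: aircraft='A320' → outer ELSE → base
flight=F38: aircraft='B787' → outer ELSE → base
flight=F49: aircraft='A320' → outer ELSE → base
flight=F55: aircraft='B787' → outer ELSE → base
flight=F64: aircraft='E190' → outer ELSE → base
flight=F69: aircraft='A320' → outer ELSE → base
flight=F72: aircraft='A320' → outer ELSE → base
flight=F74: aircraft='A320' → outer ELSE → base
flight=F77: aircraft='A321' → inner[ELSE] → 8
flight=F80: aircraft='A320' → outer ELSE → base
flight=F93: aircraft='E190' → outer ELSE → base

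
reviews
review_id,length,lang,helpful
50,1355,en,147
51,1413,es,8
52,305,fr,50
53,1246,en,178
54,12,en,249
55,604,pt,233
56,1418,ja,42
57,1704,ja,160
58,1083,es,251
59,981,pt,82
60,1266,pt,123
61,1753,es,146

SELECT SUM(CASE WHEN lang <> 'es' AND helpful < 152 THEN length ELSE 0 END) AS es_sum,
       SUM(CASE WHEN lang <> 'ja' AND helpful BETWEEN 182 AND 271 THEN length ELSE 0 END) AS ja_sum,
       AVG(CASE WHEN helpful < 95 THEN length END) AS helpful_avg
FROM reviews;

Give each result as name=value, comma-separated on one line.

es_sum=5325, ja_sum=1699, helpful_avg=1029.25

[es_sum: lang <> 'es' AND helpful < 152]
review_id=50: ✓ → 1355
review_id=51: ✗
review_id=52: ✓ → 305
review_id=53: ✗
review_id=54: ✗
review_id=55: ✗
review_id=56: ✓ → 1418
review_id=57: ✗
review_id=58: ✗
review_id=59: ✓ → 981
review_id=60: ✓ → 1266
review_id=61: ✗
es_sum = 1355 + 305 + 1418 + 981 + 1266 = 5325
—
[ja_sum: lang <> 'ja' AND helpful BETWEEN 182 AND 271]
review_id=50: ✗
review_id=51: ✗
review_id=52: ✗
review_id=53: ✗
review_id=54: ✓ → 12
review_id=55: ✓ → 604
review_id=56: ✗
review_id=57: ✗
review_id=58: ✓ → 1083
review_id=59: ✗
review_id=60: ✗
review_id=61: ✗
ja_sum = 12 + 604 + 1083 = 1699
—
[helpful_avg: helpful < 95]
review_id=50: ✗
review_id=51: ✓ → 1413
review_id=52: ✓ → 305
review_id=53: ✗
review_id=54: ✗
review_id=55: ✗
review_id=56: ✓ → 1418
review_id=57: ✗
review_id=58: ✗
review_id=59: ✓ → 981
review_id=60: ✗
review_id=61: ✗
helpful_avg = (1413 + 305 + 1418 + 981) / 4 = 1029.25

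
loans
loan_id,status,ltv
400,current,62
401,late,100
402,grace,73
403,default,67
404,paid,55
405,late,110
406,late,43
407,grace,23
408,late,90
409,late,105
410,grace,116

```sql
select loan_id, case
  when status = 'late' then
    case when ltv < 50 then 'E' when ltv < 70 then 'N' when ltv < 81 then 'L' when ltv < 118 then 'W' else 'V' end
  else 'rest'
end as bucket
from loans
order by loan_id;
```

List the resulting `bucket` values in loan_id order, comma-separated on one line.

rest, W, rest, rest, rest, W, E, rest, W, W, rest

loan_id=400: status='current' → outer ELSE → rest
loan_id=401: status='late' → inner[ltv < 118] → W
loan_id=402: status='grace' → outer ELSE → rest
loan_id=403: status='default' → outer ELSE → rest
loan_id=404: status='paid' → outer ELSE → rest
loan_id=405: status='late' → inner[ltv < 118] → W
loan_id=406: status='late' → inner[ltv < 50] → E
loan_id=407: status='grace' → outer ELSE → rest
loan_id=408: status='late' → inner[ltv < 118] → W
loan_id=409: status='late' → inner[ltv < 118] → W
loan_id=410: status='grace' → outer ELSE → rest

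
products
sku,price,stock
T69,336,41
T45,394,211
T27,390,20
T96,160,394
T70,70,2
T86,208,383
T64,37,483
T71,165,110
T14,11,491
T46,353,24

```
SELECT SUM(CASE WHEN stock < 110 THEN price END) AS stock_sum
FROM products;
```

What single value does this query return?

1149

sku=T69: ✓ → 336
sku=T45: ✗
sku=T27: ✓ → 390
sku=T96: ✗
sku=T70: ✓ → 70
sku=T86: ✗
sku=T64: ✗
sku=T71: ✗
sku=T14: ✗
sku=T46: ✓ → 353
stock_sum = 336 + 390 + 70 + 353 = 1149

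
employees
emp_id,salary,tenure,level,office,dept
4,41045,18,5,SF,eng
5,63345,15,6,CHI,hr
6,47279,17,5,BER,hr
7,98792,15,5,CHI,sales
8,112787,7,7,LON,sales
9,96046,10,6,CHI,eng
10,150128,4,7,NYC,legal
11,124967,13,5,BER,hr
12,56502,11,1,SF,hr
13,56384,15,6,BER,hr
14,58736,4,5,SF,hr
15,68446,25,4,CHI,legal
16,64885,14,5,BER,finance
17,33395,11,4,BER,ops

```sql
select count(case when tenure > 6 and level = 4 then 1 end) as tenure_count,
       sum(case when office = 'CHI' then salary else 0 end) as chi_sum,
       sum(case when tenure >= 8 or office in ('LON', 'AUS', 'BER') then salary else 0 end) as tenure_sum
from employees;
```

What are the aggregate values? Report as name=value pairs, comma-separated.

[tenure_count: tenure > 6 and level = 4]
emp_id=4: ✗
emp_id=5: ✗
emp_id=6: ✗
emp_id=7: ✗
emp_id=8: ✗
emp_id=9: ✗
emp_id=10: ✗
emp_id=11: ✗
emp_id=12: ✗
emp_id=13: ✗
emp_id=14: ✗
emp_id=15: ✓ → 1
emp_id=16: ✗
emp_id=17: ✓ → 1
tenure_count = COUNT(1, 1) = 2
—
[chi_sum: office = 'CHI']
emp_id=4: ✗
emp_id=5: ✓ → 63345
emp_id=6: ✗
emp_id=7: ✓ → 98792
emp_id=8: ✗
emp_id=9: ✓ → 96046
emp_id=10: ✗
emp_id=11: ✗
emp_id=12: ✗
emp_id=13: ✗
emp_id=14: ✗
emp_id=15: ✓ → 68446
emp_id=16: ✗
emp_id=17: ✗
chi_sum = 63345 + 98792 + 96046 + 68446 = 326629
—
[tenure_sum: tenure >= 8 or office in ('LON', 'AUS', 'BER')]
emp_id=4: ✓ → 41045
emp_id=5: ✓ → 63345
emp_id=6: ✓ → 47279
emp_id=7: ✓ → 98792
emp_id=8: ✓ → 112787
emp_id=9: ✓ → 96046
emp_id=10: ✗
emp_id=11: ✓ → 124967
emp_id=12: ✓ → 56502
emp_id=13: ✓ → 56384
emp_id=14: ✗
emp_id=15: ✓ → 68446
emp_id=16: ✓ → 64885
emp_id=17: ✓ → 33395
tenure_sum = 41045 + 63345 + 47279 + 98792 + 112787 + 96046 + 124967 + 56502 + 56384 + 68446 + 64885 + 33395 = 863873

tenure_count=2, chi_sum=326629, tenure_sum=863873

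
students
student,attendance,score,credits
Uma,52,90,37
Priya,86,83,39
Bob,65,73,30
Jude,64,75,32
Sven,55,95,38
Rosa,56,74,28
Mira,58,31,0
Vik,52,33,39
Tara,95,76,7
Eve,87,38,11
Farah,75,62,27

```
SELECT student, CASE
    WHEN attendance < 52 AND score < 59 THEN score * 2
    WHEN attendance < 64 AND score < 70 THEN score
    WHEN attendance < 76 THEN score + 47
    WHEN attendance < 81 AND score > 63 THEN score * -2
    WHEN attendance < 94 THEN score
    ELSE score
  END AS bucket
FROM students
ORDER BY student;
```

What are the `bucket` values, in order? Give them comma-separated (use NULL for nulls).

120, 38, 109, 122, 31, 83, 121, 142, 76, 137, 33

student=Bob: attendance < 76 → 120
student=Eve: attendance < 94 → 38
student=Farah: attendance < 76 → 109
student=Jude: attendance < 76 → 122
student=Mira: attendance < 64 AND score < 70 → 31
student=Priya: attendance < 94 → 83
student=Rosa: attendance < 76 → 121
student=Sven: attendance < 76 → 142
student=Tara: ELSE → 76
student=Uma: attendance < 76 → 137
student=Vik: attendance < 64 AND score < 70 → 33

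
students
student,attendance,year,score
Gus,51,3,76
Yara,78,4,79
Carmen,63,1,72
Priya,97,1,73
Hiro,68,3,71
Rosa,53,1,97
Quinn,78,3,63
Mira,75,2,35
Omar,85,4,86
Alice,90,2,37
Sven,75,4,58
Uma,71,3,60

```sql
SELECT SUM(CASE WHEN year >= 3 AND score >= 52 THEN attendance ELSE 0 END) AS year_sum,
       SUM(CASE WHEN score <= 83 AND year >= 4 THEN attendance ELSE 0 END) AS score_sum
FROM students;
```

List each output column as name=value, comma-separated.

[year_sum: year >= 3 AND score >= 52]
student=Gus: ✓ → 51
student=Yara: ✓ → 78
student=Carmen: ✗
student=Priya: ✗
student=Hiro: ✓ → 68
student=Rosa: ✗
student=Quinn: ✓ → 78
student=Mira: ✗
student=Omar: ✓ → 85
student=Alice: ✗
student=Sven: ✓ → 75
student=Uma: ✓ → 71
year_sum = 51 + 78 + 68 + 78 + 85 + 75 + 71 = 506
—
[score_sum: score <= 83 AND year >= 4]
student=Gus: ✗
student=Yara: ✓ → 78
student=Carmen: ✗
student=Priya: ✗
student=Hiro: ✗
student=Rosa: ✗
student=Quinn: ✗
student=Mira: ✗
student=Omar: ✗
student=Alice: ✗
student=Sven: ✓ → 75
student=Uma: ✗
score_sum = 78 + 75 = 153

year_sum=506, score_sum=153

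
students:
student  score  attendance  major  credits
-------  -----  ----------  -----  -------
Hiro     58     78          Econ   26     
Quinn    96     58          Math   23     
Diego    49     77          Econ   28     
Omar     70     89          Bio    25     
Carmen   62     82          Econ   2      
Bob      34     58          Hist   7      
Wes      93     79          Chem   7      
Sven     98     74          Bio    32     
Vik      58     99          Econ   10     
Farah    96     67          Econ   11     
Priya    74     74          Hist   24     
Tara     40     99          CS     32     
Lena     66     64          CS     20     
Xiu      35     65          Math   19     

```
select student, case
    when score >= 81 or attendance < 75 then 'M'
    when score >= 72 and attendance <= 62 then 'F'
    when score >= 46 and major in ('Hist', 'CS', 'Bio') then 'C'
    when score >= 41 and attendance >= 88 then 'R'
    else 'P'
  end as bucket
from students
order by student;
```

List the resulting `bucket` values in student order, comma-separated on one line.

M, P, P, M, P, M, C, M, M, M, P, R, M, M

student=Bob: score >= 81 or attendance < 75 → M
student=Carmen: ELSE → P
student=Diego: ELSE → P
student=Farah: score >= 81 or attendance < 75 → M
student=Hiro: ELSE → P
student=Lena: score >= 81 or attendance < 75 → M
student=Omar: score >= 46 and major in ('Hist', 'CS', 'Bio') → C
student=Priya: score >= 81 or attendance < 75 → M
student=Quinn: score >= 81 or attendance < 75 → M
student=Sven: score >= 81 or attendance < 75 → M
student=Tara: ELSE → P
student=Vik: score >= 41 and attendance >= 88 → R
student=Wes: score >= 81 or attendance < 75 → M
student=Xiu: score >= 81 or attendance < 75 → M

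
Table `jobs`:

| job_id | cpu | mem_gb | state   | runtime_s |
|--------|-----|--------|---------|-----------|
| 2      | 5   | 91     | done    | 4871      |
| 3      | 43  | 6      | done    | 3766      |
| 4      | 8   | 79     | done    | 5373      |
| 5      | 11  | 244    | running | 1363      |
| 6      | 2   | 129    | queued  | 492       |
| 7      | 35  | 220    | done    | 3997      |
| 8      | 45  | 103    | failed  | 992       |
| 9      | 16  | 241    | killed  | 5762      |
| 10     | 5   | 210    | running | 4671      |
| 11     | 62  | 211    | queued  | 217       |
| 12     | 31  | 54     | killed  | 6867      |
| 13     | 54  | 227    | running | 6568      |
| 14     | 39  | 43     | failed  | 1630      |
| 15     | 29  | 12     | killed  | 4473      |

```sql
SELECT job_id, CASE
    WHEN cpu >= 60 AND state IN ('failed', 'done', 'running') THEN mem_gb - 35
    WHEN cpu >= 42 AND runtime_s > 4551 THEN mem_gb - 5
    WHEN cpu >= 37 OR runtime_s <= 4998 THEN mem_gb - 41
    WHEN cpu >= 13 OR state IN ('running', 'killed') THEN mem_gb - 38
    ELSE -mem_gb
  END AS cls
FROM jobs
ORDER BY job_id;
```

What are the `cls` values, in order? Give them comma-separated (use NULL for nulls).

50, -35, -79, 203, 88, 179, 62, 203, 169, 170, 16, 222, 2, -29

job_id=2: cpu >= 37 OR runtime_s <= 4998 → 50
job_id=3: cpu >= 37 OR runtime_s <= 4998 → -35
job_id=4: ELSE → -79
job_id=5: cpu >= 37 OR runtime_s <= 4998 → 203
job_id=6: cpu >= 37 OR runtime_s <= 4998 → 88
job_id=7: cpu >= 37 OR runtime_s <= 4998 → 179
job_id=8: cpu >= 37 OR runtime_s <= 4998 → 62
job_id=9: cpu >= 13 OR state IN ('running', 'killed') → 203
job_id=10: cpu >= 37 OR runtime_s <= 4998 → 169
job_id=11: cpu >= 37 OR runtime_s <= 4998 → 170
job_id=12: cpu >= 13 OR state IN ('running', 'killed') → 16
job_id=13: cpu >= 42 AND runtime_s > 4551 → 222
job_id=14: cpu >= 37 OR runtime_s <= 4998 → 2
job_id=15: cpu >= 37 OR runtime_s <= 4998 → -29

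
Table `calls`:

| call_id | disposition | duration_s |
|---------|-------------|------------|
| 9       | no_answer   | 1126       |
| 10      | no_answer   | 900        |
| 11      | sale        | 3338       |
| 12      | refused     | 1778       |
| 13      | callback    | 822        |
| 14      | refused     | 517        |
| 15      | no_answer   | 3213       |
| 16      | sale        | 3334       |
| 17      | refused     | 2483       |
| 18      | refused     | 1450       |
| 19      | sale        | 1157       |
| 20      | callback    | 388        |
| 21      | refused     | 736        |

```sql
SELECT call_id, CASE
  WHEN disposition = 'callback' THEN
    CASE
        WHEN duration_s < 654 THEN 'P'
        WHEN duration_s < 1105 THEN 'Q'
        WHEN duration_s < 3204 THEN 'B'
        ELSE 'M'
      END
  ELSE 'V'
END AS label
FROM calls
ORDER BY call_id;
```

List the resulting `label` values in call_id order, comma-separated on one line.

V, V, V, V, Q, V, V, V, V, V, V, P, V

call_id=9: disposition='no_answer' → outer ELSE → V
call_id=10: disposition='no_answer' → outer ELSE → V
call_id=11: disposition='sale' → outer ELSE → V
call_id=12: disposition='refused' → outer ELSE → V
call_id=13: disposition='callback' → inner[duration_s < 1105] → Q
call_id=14: disposition='refused' → outer ELSE → V
call_id=15: disposition='no_answer' → outer ELSE → V
call_id=16: disposition='sale' → outer ELSE → V
call_id=17: disposition='refused' → outer ELSE → V
call_id=18: disposition='refused' → outer ELSE → V
call_id=19: disposition='sale' → outer ELSE → V
call_id=20: disposition='callback' → inner[duration_s < 654] → P
call_id=21: disposition='refused' → outer ELSE → V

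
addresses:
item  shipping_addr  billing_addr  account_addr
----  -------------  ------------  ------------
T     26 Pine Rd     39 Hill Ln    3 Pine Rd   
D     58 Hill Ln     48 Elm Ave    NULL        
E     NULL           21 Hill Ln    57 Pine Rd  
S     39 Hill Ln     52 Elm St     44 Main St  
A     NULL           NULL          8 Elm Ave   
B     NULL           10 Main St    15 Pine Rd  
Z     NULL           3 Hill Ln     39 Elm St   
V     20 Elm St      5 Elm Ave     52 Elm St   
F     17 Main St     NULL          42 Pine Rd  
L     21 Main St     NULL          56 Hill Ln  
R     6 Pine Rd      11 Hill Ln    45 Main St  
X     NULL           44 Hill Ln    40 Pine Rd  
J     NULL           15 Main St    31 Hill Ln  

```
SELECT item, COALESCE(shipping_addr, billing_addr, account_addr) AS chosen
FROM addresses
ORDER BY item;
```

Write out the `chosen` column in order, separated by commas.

item=A: shipping_addr=NULL, billing_addr=NULL, account_addr=8 Elm Ave → 8 Elm Ave
item=B: shipping_addr=NULL, billing_addr=10 Main St → 10 Main St
item=D: shipping_addr=58 Hill Ln → 58 Hill Ln
item=E: shipping_addr=NULL, billing_addr=21 Hill Ln → 21 Hill Ln
item=F: shipping_addr=17 Main St → 17 Main St
item=J: shipping_addr=NULL, billing_addr=15 Main St → 15 Main St
item=L: shipping_addr=21 Main St → 21 Main St
item=R: shipping_addr=6 Pine Rd → 6 Pine Rd
item=S: shipping_addr=39 Hill Ln → 39 Hill Ln
item=T: shipping_addr=26 Pine Rd → 26 Pine Rd
item=V: shipping_addr=20 Elm St → 20 Elm St
item=X: shipping_addr=NULL, billing_addr=44 Hill Ln → 44 Hill Ln
item=Z: shipping_addr=NULL, billing_addr=3 Hill Ln → 3 Hill Ln

8 Elm Ave, 10 Main St, 58 Hill Ln, 21 Hill Ln, 17 Main St, 15 Main St, 21 Main St, 6 Pine Rd, 39 Hill Ln, 26 Pine Rd, 20 Elm St, 44 Hill Ln, 3 Hill Ln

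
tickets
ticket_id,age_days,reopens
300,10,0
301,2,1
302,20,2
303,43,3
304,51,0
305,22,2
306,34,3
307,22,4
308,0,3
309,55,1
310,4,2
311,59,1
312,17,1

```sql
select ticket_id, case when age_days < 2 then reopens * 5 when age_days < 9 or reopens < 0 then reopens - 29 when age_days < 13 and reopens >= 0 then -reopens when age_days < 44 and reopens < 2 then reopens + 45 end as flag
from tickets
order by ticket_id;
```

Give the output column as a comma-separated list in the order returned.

0, -28, NULL, NULL, NULL, NULL, NULL, NULL, 15, NULL, -27, NULL, 46

ticket_id=300: age_days < 13 and reopens >= 0 → 0
ticket_id=301: age_days < 9 or reopens < 0 → -28
ticket_id=302: (no match → NULL) → NULL
ticket_id=303: (no match → NULL) → NULL
ticket_id=304: (no match → NULL) → NULL
ticket_id=305: (no match → NULL) → NULL
ticket_id=306: (no match → NULL) → NULL
ticket_id=307: (no match → NULL) → NULL
ticket_id=308: age_days < 2 → 15
ticket_id=309: (no match → NULL) → NULL
ticket_id=310: age_days < 9 or reopens < 0 → -27
ticket_id=311: (no match → NULL) → NULL
ticket_id=312: age_days < 44 and reopens < 2 → 46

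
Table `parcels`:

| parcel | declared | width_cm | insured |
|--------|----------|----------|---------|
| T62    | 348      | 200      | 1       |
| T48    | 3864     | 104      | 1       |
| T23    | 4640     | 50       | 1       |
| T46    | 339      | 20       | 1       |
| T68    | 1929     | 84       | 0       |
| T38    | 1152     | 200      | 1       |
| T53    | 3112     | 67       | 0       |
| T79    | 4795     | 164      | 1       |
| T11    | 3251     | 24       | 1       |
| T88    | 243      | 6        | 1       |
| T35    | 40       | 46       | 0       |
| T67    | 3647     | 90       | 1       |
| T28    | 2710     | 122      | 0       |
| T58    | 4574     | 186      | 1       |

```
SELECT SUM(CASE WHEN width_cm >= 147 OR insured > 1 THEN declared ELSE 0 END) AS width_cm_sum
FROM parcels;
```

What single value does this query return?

10869

parcel=T62: ✓ → 348
parcel=T48: ✗
parcel=T23: ✗
parcel=T46: ✗
parcel=T68: ✗
parcel=T38: ✓ → 1152
parcel=T53: ✗
parcel=T79: ✓ → 4795
parcel=T11: ✗
parcel=T88: ✗
parcel=T35: ✗
parcel=T67: ✗
parcel=T28: ✗
parcel=T58: ✓ → 4574
width_cm_sum = 348 + 1152 + 4795 + 4574 = 10869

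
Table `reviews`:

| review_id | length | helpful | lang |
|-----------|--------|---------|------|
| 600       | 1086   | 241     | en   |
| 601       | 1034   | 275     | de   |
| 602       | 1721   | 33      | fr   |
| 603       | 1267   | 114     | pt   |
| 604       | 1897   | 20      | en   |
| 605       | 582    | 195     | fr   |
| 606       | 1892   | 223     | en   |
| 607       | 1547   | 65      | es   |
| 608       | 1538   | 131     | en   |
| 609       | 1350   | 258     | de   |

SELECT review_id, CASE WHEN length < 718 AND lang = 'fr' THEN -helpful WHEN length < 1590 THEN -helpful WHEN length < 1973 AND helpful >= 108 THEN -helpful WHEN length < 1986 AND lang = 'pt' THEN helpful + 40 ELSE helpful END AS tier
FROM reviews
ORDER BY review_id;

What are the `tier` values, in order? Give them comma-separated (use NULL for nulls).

review_id=600: length < 1590 → -241
review_id=601: length < 1590 → -275
review_id=602: ELSE → 33
review_id=603: length < 1590 → -114
review_id=604: ELSE → 20
review_id=605: length < 718 AND lang = 'fr' → -195
review_id=606: length < 1973 AND helpful >= 108 → -223
review_id=607: length < 1590 → -65
review_id=608: length < 1590 → -131
review_id=609: length < 1590 → -258

-241, -275, 33, -114, 20, -195, -223, -65, -131, -258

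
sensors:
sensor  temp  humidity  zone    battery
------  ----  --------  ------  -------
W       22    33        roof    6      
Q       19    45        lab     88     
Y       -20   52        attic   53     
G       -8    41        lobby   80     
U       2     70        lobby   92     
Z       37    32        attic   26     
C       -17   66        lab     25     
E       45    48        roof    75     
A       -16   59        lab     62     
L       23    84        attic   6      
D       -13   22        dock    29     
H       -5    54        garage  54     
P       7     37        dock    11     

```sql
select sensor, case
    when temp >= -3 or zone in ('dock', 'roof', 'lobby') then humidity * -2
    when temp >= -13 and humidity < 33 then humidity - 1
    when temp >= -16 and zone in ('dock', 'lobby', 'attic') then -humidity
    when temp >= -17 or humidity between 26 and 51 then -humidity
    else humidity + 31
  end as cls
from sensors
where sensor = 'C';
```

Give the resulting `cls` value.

-66

sensor = C: temp=-17, humidity=66, zone=lab, battery=25.
temp >= -3 or zone in ('dock', 'roof', 'lobby') → false
temp >= -13 and humidity < 33 → false
temp >= -16 and zone in ('dock', 'lobby', 'attic') → false
temp >= -17 or humidity between 26 and 51 → true → -66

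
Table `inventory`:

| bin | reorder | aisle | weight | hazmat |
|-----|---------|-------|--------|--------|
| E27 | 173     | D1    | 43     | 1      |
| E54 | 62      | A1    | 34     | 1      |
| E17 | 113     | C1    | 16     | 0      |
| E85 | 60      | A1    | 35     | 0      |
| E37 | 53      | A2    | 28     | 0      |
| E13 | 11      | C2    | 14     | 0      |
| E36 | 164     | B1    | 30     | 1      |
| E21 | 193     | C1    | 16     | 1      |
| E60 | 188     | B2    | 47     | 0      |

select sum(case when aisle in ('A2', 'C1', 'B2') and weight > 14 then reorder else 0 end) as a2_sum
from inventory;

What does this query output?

bin=E27: ✗
bin=E54: ✗
bin=E17: ✓ → 113
bin=E85: ✗
bin=E37: ✓ → 53
bin=E13: ✗
bin=E36: ✗
bin=E21: ✓ → 193
bin=E60: ✓ → 188
a2_sum = 113 + 53 + 193 + 188 = 547

547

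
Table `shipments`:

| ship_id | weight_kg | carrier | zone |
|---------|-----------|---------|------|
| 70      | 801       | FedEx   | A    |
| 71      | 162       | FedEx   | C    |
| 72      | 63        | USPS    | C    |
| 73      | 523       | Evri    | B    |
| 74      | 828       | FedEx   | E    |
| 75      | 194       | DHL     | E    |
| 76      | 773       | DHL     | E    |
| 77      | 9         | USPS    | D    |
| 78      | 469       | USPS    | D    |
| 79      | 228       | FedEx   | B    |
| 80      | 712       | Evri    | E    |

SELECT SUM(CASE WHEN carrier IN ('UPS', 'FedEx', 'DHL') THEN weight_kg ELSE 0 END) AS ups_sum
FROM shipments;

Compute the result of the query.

ship_id=70: ✓ → 801
ship_id=71: ✓ → 162
ship_id=72: ✗
ship_id=73: ✗
ship_id=74: ✓ → 828
ship_id=75: ✓ → 194
ship_id=76: ✓ → 773
ship_id=77: ✗
ship_id=78: ✗
ship_id=79: ✓ → 228
ship_id=80: ✗
ups_sum = 801 + 162 + 828 + 194 + 773 + 228 = 2986

2986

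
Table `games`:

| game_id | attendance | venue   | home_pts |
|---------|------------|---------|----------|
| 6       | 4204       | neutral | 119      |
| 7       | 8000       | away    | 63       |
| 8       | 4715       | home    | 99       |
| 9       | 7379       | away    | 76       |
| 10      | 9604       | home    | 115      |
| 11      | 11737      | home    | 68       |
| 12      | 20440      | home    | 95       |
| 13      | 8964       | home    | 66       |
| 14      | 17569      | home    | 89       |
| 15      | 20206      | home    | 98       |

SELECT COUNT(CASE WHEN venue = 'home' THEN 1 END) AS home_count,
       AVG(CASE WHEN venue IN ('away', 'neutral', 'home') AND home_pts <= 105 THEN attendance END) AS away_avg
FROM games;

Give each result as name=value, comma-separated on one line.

[home_count: venue = 'home']
game_id=6: ✗
game_id=7: ✗
game_id=8: ✓ → 1
game_id=9: ✗
game_id=10: ✓ → 1
game_id=11: ✓ → 1
game_id=12: ✓ → 1
game_id=13: ✓ → 1
game_id=14: ✓ → 1
game_id=15: ✓ → 1
home_count = COUNT(1, 1, 1, 1, 1, 1, 1) = 7
—
[away_avg: venue IN ('away', 'neutral', 'home') AND home_pts <= 105]
game_id=6: ✗
game_id=7: ✓ → 8000
game_id=8: ✓ → 4715
game_id=9: ✓ → 7379
game_id=10: ✗
game_id=11: ✓ → 11737
game_id=12: ✓ → 20440
game_id=13: ✓ → 8964
game_id=14: ✓ → 17569
game_id=15: ✓ → 20206
away_avg = (8000 + 4715 + 7379 + 11737 + 20440 + 8964 + 17569 + 20206) / 8 = 12376.25

home_count=7, away_avg=12376.25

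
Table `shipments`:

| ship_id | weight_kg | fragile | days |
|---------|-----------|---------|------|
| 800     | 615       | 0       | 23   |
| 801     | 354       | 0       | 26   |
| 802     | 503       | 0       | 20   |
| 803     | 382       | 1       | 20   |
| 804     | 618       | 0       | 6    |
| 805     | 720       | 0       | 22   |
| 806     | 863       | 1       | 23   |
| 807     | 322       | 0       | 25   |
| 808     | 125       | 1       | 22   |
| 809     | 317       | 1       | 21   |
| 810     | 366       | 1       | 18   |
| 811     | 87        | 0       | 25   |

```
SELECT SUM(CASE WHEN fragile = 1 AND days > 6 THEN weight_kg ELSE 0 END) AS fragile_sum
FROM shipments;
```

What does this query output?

2053

ship_id=800: ✗
ship_id=801: ✗
ship_id=802: ✗
ship_id=803: ✓ → 382
ship_id=804: ✗
ship_id=805: ✗
ship_id=806: ✓ → 863
ship_id=807: ✗
ship_id=808: ✓ → 125
ship_id=809: ✓ → 317
ship_id=810: ✓ → 366
ship_id=811: ✗
fragile_sum = 382 + 863 + 125 + 317 + 366 = 2053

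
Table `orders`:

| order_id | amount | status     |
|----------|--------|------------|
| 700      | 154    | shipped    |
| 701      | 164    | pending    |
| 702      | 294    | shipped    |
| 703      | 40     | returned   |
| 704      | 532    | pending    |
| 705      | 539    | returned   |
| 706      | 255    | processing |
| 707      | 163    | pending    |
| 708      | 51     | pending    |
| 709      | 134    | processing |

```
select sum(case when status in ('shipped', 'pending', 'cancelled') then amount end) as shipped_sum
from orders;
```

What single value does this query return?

1358

order_id=700: ✓ → 154
order_id=701: ✓ → 164
order_id=702: ✓ → 294
order_id=703: ✗
order_id=704: ✓ → 532
order_id=705: ✗
order_id=706: ✗
order_id=707: ✓ → 163
order_id=708: ✓ → 51
order_id=709: ✗
shipped_sum = 154 + 164 + 294 + 532 + 163 + 51 = 1358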